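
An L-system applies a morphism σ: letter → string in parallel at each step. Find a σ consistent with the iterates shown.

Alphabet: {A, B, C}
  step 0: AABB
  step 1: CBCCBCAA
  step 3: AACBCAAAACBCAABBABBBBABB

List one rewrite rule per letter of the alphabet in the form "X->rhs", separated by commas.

A->CBC, B->A, C->BB

  step 0 ⇒ step 1: AABB ⇒ CBC·CBC·A·A
    A ↦ CBC
    B ↦ A
    C ↦ BB  (constrained at step 1)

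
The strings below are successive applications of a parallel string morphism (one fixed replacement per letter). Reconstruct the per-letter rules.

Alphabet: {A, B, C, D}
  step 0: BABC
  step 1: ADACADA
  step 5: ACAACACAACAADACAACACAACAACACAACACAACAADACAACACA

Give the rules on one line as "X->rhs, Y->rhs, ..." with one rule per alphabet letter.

  step 0 ⇒ step 1: BABC ⇒ AD·AC·AD·A
    A ↦ AC
    B ↦ AD
    C ↦ A
    D ↦ B  (constrained at step 1)

A->AC, B->AD, C->A, D->B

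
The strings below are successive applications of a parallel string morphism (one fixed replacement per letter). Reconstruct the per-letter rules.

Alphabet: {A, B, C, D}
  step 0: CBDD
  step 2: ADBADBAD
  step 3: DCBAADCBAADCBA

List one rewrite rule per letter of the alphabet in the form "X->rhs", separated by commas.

A->D, B->A, C->B, D->CBA

  step 2 ⇒ step 3: ADBADBAD ⇒ D·CBA·A·D·CBA·A·D·CBA
    A ↦ D
    B ↦ A
    D ↦ CBA
    C ↦ B  (constrained at step 0)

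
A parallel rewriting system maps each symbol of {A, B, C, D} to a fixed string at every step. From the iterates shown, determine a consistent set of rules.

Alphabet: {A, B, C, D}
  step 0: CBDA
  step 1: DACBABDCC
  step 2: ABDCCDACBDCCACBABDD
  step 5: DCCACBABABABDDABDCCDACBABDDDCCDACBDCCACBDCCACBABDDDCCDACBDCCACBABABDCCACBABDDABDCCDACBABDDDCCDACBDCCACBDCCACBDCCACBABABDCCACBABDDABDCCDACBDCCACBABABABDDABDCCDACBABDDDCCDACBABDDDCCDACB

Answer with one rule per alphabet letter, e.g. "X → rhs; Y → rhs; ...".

  step 1 ⇒ step 2: DACBABDCC ⇒ AB·DCC·D·ACB·DCC·ACB·AB·D·D
    A ↦ DCC
    B ↦ ACB
    C ↦ D
    D ↦ AB

A->DCC, B->ACB, C->D, D->AB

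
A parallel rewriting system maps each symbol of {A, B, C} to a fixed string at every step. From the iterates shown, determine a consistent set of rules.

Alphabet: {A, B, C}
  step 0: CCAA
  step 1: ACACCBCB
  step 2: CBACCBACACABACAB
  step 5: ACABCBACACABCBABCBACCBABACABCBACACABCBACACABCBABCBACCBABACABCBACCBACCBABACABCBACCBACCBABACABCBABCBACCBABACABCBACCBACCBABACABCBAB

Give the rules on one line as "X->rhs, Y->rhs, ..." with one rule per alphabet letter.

  step 1 ⇒ step 2: ACACCBCB ⇒ CB·AC·CB·AC·AC·AB·AC·AB
    A ↦ CB
    B ↦ AB
    C ↦ AC

A->CB, B->AB, C->AC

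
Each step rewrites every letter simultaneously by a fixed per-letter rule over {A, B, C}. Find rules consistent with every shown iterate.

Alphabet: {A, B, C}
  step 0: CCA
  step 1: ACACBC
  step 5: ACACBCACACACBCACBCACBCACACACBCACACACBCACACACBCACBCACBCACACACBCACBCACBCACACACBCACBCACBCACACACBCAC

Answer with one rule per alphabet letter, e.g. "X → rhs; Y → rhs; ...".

A->BC, B->AC, C->AC

  step 0 ⇒ step 1: CCA ⇒ AC·AC·BC
    A ↦ BC
    C ↦ AC
    B ↦ AC  (constrained at step 1)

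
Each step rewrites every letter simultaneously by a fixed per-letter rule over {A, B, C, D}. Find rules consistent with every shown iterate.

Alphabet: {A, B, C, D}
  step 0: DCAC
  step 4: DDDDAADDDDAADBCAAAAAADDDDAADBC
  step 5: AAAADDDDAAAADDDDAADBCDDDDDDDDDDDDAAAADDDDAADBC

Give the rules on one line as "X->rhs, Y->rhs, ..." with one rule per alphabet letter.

  step 4 ⇒ step 5: DDDDAADDDDAADBCAAAAAADDDDAADBC ⇒ A·A·A·A·DD·DD·A·A·A·A·DD·DD·A·AD·BC·DD·DD·DD·DD·DD·DD·A·A·A·A·DD·DD·A·AD·BC
    A ↦ DD
    B ↦ AD
    C ↦ BC
    D ↦ A

A->DD, B->AD, C->BC, D->A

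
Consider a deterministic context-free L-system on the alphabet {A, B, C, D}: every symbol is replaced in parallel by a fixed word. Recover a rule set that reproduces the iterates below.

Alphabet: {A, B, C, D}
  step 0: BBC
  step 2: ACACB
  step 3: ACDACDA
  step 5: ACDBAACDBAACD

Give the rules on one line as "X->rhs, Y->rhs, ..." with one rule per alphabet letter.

A->AC, B->A, C->D, D->B

  step 2 ⇒ step 3: ACACB ⇒ AC·D·AC·D·A
    A ↦ AC
    B ↦ A
    C ↦ D
    D ↦ B  (constrained at step 3)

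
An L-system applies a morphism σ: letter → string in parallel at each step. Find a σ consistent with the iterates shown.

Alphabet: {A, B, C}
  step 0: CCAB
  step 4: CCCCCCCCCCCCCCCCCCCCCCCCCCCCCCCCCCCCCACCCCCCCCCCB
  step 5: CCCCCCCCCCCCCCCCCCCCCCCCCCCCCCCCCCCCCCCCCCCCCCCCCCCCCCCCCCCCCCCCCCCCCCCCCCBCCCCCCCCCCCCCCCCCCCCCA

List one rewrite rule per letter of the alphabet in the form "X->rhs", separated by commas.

  step 4 ⇒ step 5: CCCCCCCCCCCCCCCCCCCCCCCCCCCCCCCCCCCCCACCCCCCCCCCB ⇒ CC·CC·CC·CC·CC·CC·CC·CC·CC·CC·CC·CC·CC·CC·CC·CC·CC·CC·CC·CC·CC·CC·CC·CC·CC·CC·CC·CC·CC·CC·CC·CC·CC·CC·CC·CC·CC·B·CC·CC·CC·CC·CC·CC·CC·CC·CC·CC·CA
    A ↦ B
    B ↦ CA
    C ↦ CC

A->B, B->CA, C->CC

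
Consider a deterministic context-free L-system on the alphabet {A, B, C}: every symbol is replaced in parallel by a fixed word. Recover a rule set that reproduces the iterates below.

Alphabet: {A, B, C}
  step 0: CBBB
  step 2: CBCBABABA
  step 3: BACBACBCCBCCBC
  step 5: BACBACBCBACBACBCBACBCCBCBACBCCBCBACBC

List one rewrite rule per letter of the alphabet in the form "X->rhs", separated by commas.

A->BC, B->C, C->BA

  step 2 ⇒ step 3: CBCBABABA ⇒ BA·C·BA·C·BC·C·BC·C·BC
    A ↦ BC
    B ↦ C
    C ↦ BA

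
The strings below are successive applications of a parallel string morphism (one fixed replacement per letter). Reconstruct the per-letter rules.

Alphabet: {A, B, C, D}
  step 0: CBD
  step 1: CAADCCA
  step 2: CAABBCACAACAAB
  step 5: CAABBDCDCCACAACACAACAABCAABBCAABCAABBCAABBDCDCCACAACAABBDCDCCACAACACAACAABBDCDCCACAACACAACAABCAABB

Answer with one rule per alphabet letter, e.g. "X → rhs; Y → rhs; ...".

  step 1 ⇒ step 2: CAADCCA ⇒ CAA·B·B·CA·CAA·CAA·B
    A ↦ B
    C ↦ CAA
    D ↦ CA
  step 0 ⇒ step 1: CBD ⇒ CAA·DC·CA
    B ↦ DC

A->B, B->DC, C->CAA, D->CA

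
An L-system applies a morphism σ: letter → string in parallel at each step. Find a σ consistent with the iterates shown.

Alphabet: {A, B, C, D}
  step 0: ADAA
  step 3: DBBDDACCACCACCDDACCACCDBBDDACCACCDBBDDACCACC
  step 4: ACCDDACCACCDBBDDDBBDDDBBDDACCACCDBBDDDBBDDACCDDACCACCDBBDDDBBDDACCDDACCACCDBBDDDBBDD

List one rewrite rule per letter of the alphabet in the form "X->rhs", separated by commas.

A->DBB, B->D, C->D, D->ACC

  step 3 ⇒ step 4: DBBDDACCACCACCDDACCACCDBBDDACCACCDBBDDACCACC ⇒ ACC·D·D·ACC·ACC·DBB·D·D·DBB·D·D·DBB·D·D·ACC·ACC·DBB·D·D·DBB·D·D·ACC·D·D·ACC·ACC·DBB·D·D·DBB·D·D·ACC·D·D·ACC·ACC·DBB·D·D·DBB·D·D
    A ↦ DBB
    B ↦ D
    C ↦ D
    D ↦ ACC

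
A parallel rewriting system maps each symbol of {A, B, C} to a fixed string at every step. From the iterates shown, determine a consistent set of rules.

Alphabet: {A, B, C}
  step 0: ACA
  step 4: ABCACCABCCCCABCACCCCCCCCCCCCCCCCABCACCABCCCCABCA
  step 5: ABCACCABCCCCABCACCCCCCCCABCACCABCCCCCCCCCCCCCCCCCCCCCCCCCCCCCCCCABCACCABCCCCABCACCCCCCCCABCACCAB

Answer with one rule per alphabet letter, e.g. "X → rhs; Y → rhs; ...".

A->AB, B->CA, C->CC

  step 4 ⇒ step 5: ABCACCABCCCCABCACCCCCCCCCCCCCCCCABCACCABCCCCABCA ⇒ AB·CA·CC·AB·CC·CC·AB·CA·CC·CC·CC·CC·AB·CA·CC·AB·CC·CC·CC·CC·CC·CC·CC·CC·CC·CC·CC·CC·CC·CC·CC·CC·AB·CA·CC·AB·CC·CC·AB·CA·CC·CC·CC·CC·AB·CA·CC·AB
    A ↦ AB
    B ↦ CA
    C ↦ CC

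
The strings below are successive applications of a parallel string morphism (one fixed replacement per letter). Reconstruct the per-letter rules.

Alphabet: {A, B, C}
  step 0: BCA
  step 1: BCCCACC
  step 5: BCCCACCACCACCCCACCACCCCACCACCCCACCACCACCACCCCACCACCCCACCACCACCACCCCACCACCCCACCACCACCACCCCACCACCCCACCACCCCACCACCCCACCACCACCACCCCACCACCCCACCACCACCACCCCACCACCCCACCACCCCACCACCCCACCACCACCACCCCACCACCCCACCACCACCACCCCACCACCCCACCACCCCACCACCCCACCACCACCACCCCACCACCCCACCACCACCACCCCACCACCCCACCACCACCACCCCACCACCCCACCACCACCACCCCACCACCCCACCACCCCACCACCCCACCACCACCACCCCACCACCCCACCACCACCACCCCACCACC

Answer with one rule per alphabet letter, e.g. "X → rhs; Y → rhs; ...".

  step 0 ⇒ step 1: BCA ⇒ BC·CCA·CC
    A ↦ CC
    B ↦ BC
    C ↦ CCA

A->CC, B->BC, C->CCA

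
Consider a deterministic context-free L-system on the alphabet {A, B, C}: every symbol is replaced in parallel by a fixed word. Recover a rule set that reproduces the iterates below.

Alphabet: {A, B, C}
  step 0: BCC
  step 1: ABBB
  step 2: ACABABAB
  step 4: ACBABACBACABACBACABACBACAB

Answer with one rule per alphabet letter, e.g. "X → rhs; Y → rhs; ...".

A->AC, B->AB, C->B

  step 1 ⇒ step 2: ABBB ⇒ AC·AB·AB·AB
    A ↦ AC
    B ↦ AB
  step 0 ⇒ step 1: BCC ⇒ AB·B·B
    C ↦ B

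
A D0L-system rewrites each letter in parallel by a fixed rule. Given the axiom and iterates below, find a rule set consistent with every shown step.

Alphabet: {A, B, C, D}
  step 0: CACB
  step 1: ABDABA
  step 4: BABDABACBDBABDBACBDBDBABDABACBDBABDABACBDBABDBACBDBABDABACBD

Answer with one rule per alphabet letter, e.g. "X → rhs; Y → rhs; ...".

A->BD, B->BA, C->A, D->CBD

  step 0 ⇒ step 1: CACB ⇒ A·BD·A·BA
    A ↦ BD
    B ↦ BA
    C ↦ A
    D ↦ CBD  (constrained at step 1)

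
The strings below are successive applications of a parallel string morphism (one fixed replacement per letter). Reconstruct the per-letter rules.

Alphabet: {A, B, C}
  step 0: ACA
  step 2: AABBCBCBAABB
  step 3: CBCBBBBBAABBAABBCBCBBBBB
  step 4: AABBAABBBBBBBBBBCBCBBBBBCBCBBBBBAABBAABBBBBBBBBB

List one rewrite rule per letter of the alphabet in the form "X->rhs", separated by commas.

  step 3 ⇒ step 4: CBCBBBBBAABBAABBCBCBBBBB ⇒ AA·BB·AA·BB·BB·BB·BB·BB·CB·CB·BB·BB·CB·CB·BB·BB·AA·BB·AA·BB·BB·BB·BB·BB
    A ↦ CB
    B ↦ BB
    C ↦ AA

A->CB, B->BB, C->AA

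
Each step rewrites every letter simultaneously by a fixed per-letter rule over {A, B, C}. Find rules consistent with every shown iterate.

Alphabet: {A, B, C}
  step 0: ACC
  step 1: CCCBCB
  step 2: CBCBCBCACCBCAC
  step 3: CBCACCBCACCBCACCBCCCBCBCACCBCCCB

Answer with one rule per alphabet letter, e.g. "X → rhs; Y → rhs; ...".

A->CC, B->CAC, C->CB

  step 2 ⇒ step 3: CBCBCBCACCBCAC ⇒ CB·CAC·CB·CAC·CB·CAC·CB·CC·CB·CB·CAC·CB·CC·CB
    A ↦ CC
    B ↦ CAC
    C ↦ CB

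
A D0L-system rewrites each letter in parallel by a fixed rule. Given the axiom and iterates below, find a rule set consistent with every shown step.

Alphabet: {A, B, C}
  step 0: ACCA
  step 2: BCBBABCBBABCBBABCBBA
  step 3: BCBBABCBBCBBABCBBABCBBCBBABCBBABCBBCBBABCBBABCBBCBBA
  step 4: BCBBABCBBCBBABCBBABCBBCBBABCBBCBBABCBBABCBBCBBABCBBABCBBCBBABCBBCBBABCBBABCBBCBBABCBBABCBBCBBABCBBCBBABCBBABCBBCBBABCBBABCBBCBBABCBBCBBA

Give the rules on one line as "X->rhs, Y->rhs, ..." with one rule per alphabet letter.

A->BA, B->BCB, C->BA

  step 3 ⇒ step 4: BCBBABCBBCBBABCBBABCBBCBBABCBBABCBBCBBABCBBABCBBCBBA ⇒ BCB·BA·BCB·BCB·BA·BCB·BA·BCB·BCB·BA·BCB·BCB·BA·BCB·BA·BCB·BCB·BA·BCB·BA·BCB·BCB·BA·BCB·BCB·BA·BCB·BA·BCB·BCB·BA·BCB·BA·BCB·BCB·BA·BCB·BCB·BA·BCB·BA·BCB·BCB·BA·BCB·BA·BCB·BCB·BA·BCB·BCB·BA
    A ↦ BA
    B ↦ BCB
    C ↦ BA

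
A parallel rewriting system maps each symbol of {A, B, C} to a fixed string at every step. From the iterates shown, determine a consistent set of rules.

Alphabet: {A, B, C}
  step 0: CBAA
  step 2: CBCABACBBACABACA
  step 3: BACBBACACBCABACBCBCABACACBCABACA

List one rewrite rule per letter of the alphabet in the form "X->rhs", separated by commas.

  step 2 ⇒ step 3: CBCABACBBACABACA ⇒ BA·CB·BA·CA·CB·CA·BA·CB·CB·CA·BA·CA·CB·CA·BA·CA
    A ↦ CA
    B ↦ CB
    C ↦ BA

A->CA, B->CB, C->BA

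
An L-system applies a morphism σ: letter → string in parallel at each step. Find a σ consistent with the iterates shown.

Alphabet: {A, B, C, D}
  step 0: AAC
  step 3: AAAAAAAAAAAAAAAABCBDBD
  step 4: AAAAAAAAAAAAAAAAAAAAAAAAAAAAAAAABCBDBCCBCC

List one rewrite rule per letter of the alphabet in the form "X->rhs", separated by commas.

  step 3 ⇒ step 4: AAAAAAAAAAAAAAAABCBDBD ⇒ AA·AA·AA·AA·AA·AA·AA·AA·AA·AA·AA·AA·AA·AA·AA·AA·BC·BD·BC·C·BC·C
    A ↦ AA
    B ↦ BC
    C ↦ BD
    D ↦ C

A->AA, B->BC, C->BD, D->C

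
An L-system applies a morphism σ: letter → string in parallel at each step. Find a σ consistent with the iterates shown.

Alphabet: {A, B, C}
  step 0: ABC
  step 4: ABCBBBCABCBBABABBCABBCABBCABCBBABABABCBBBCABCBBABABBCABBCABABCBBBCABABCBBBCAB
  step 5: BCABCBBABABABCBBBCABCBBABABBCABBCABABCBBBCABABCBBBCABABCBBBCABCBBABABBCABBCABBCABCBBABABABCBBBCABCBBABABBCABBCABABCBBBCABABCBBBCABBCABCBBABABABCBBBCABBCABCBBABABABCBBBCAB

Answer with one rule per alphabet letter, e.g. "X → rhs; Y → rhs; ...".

  step 4 ⇒ step 5: ABCBBBCABCBBABABBCABBCABBCABCBBABABABCBBBCABCBBABABBCABBCABABCBBBCABABCBBBCAB ⇒ BC·AB·CBB·AB·AB·AB·CBB·BC·AB·CBB·AB·AB·BC·AB·BC·AB·AB·CBB·BC·AB·AB·CBB·BC·AB·AB·CBB·BC·AB·CBB·AB·AB·BC·AB·BC·AB·BC·AB·CBB·AB·AB·AB·CBB·BC·AB·CBB·AB·AB·BC·AB·BC·AB·AB·CBB·BC·AB·AB·CBB·BC·AB·BC·AB·CBB·AB·AB·AB·CBB·BC·AB·BC·AB·CBB·AB·AB·AB·CBB·BC·AB
    A ↦ BC
    B ↦ AB
    C ↦ CBB

A->BC, B->AB, C->CBB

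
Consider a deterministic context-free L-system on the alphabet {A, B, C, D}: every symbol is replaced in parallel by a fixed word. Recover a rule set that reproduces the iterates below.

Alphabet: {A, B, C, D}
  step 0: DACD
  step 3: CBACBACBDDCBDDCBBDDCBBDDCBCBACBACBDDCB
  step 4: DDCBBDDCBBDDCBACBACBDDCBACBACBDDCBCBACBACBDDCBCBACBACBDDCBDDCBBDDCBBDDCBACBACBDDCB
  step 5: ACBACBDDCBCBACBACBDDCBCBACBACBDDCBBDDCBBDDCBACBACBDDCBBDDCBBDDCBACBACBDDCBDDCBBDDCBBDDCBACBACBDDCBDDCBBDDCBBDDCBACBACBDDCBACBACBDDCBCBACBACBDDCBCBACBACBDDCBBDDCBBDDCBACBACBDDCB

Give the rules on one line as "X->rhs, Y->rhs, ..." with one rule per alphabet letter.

  step 4 ⇒ step 5: DDCBBDDCBBDDCBACBACBDDCBACBACBDDCBCBACBACBDDCBCBACBACBDDCBDDCBBDDCBBDDCBACBACBDDCB ⇒ ACB·ACB·DD·CB·CB·ACB·ACB·DD·CB·CB·ACB·ACB·DD·CB·B·DD·CB·B·DD·CB·ACB·ACB·DD·CB·B·DD·CB·B·DD·CB·ACB·ACB·DD·CB·DD·CB·B·DD·CB·B·DD·CB·ACB·ACB·DD·CB·DD·CB·B·DD·CB·B·DD·CB·ACB·ACB·DD·CB·ACB·ACB·DD·CB·CB·ACB·ACB·DD·CB·CB·ACB·ACB·DD·CB·B·DD·CB·B·DD·CB·ACB·ACB·DD·CB
    A ↦ B
    B ↦ CB
    C ↦ DD
    D ↦ ACB

A->B, B->CB, C->DD, D->ACB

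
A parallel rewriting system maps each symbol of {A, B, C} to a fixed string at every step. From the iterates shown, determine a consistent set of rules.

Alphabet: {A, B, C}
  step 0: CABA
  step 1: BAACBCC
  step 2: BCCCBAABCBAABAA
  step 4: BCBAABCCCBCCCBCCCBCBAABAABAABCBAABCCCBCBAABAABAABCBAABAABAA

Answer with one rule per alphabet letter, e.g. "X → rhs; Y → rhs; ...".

  step 1 ⇒ step 2: BAACBCC ⇒ BC·C·C·BAA·BC·BAA·BAA
    A ↦ C
    B ↦ BC
    C ↦ BAA

A->C, B->BC, C->BAA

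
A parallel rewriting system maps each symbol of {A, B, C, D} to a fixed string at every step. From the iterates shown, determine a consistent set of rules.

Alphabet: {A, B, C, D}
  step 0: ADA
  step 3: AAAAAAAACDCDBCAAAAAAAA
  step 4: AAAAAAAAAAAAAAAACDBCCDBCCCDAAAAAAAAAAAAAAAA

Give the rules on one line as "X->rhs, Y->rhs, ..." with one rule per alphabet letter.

A->AA, B->C, C->CD, D->BC

  step 3 ⇒ step 4: AAAAAAAACDCDBCAAAAAAAA ⇒ AA·AA·AA·AA·AA·AA·AA·AA·CD·BC·CD·BC·C·CD·AA·AA·AA·AA·AA·AA·AA·AA
    A ↦ AA
    B ↦ C
    C ↦ CD
    D ↦ BC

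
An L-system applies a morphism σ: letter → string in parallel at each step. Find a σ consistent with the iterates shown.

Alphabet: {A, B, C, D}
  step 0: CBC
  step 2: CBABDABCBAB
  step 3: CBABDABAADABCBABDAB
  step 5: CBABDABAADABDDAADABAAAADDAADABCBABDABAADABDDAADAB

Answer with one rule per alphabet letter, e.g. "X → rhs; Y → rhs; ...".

  step 2 ⇒ step 3: CBABDABCBAB ⇒ CB·AB·D·AB·AA·D·AB·CB·AB·D·AB
    A ↦ D
    B ↦ AB
    C ↦ CB
    D ↦ AA

A->D, B->AB, C->CB, D->AA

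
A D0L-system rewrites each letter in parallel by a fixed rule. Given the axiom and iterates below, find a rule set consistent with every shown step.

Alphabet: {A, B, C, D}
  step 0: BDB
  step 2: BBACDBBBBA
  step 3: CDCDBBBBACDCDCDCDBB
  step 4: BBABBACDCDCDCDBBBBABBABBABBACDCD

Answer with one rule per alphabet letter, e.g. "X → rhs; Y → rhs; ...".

A->BB, B->CD, C->B, D->BA

  step 3 ⇒ step 4: CDCDBBBBACDCDCDCDBB ⇒ B·BA·B·BA·CD·CD·CD·CD·BB·B·BA·B·BA·B·BA·B·BA·CD·CD
    A ↦ BB
    B ↦ CD
    C ↦ B
    D ↦ BA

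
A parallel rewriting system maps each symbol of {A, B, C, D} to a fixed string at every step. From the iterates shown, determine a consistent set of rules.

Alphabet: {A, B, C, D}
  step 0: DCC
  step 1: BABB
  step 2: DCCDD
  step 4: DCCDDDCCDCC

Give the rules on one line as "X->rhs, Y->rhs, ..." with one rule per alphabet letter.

A->CC, B->D, C->B, D->BA

  step 1 ⇒ step 2: BABB ⇒ D·CC·D·D
    A ↦ CC
    B ↦ D
  step 0 ⇒ step 1: DCC ⇒ BA·B·B
    C ↦ B
  step 0 ⇒ step 1: DCC ⇒ BA·B·B
    D ↦ BA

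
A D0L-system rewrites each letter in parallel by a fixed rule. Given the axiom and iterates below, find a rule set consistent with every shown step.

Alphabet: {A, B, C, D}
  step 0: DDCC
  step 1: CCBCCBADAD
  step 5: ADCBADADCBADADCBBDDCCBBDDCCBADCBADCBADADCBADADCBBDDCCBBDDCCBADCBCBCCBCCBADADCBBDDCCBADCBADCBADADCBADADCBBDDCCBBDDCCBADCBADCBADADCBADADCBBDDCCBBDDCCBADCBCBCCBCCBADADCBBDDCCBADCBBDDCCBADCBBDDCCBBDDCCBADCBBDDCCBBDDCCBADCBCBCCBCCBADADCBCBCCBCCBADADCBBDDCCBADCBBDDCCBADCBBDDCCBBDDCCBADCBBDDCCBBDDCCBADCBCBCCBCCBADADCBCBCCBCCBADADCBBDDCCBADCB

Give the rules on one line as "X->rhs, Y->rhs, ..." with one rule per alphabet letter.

  step 0 ⇒ step 1: DDCC ⇒ CCB·CCB·AD·AD
    C ↦ AD
    D ↦ CCB
    A ↦ BDD  (constrained at step 1)
    B ↦ CB  (constrained at step 1)

A->BDD, B->CB, C->AD, D->CCB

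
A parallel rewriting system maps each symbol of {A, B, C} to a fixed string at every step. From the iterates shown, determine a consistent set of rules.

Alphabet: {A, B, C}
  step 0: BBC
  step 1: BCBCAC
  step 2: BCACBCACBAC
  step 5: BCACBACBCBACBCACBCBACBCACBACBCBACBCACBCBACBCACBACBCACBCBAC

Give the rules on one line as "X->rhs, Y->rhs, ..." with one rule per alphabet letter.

A->B, B->BC, C->AC

  step 1 ⇒ step 2: BCBCAC ⇒ BC·AC·BC·AC·B·AC
    A ↦ B
    B ↦ BC
    C ↦ AC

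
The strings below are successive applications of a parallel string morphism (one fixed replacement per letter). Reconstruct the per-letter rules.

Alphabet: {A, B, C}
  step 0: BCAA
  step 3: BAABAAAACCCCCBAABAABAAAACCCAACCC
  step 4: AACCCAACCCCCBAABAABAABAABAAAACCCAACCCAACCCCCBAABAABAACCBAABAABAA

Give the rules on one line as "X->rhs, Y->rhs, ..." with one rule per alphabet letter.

  step 3 ⇒ step 4: BAABAAAACCCCCBAABAABAAAACCCAACCC ⇒ AAC·C·C·AAC·C·C·C·C·BAA·BAA·BAA·BAA·BAA·AAC·C·C·AAC·C·C·AAC·C·C·C·C·BAA·BAA·BAA·C·C·BAA·BAA·BAA
    A ↦ C
    B ↦ AAC
    C ↦ BAA

A->C, B->AAC, C->BAA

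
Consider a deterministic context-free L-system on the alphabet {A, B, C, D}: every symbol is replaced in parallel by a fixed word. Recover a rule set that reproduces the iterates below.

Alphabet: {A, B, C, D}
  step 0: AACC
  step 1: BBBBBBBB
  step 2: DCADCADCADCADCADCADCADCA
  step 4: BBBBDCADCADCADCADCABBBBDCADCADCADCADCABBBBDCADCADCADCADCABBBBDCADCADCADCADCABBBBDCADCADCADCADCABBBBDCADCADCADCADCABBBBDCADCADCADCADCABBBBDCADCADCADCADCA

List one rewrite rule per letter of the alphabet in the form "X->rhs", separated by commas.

A->BB, B->DCA, C->BB, D->CAB

  step 1 ⇒ step 2: BBBBBBBB ⇒ DCA·DCA·DCA·DCA·DCA·DCA·DCA·DCA
    B ↦ DCA
  step 0 ⇒ step 1: AACC ⇒ BB·BB·BB·BB
    A ↦ BB
  step 0 ⇒ step 1: AACC ⇒ BB·BB·BB·BB
    C ↦ BB
    D ↦ CAB  (constrained at step 2)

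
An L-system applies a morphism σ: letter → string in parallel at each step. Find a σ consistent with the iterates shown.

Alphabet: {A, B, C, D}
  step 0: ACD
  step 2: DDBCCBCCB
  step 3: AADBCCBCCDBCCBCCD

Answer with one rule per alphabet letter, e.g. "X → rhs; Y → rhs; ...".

  step 2 ⇒ step 3: DDBCCBCCB ⇒ A·A·D·BCC·BCC·D·BCC·BCC·D
    B ↦ D
    C ↦ BCC
    D ↦ A
    A ↦ B  (constrained at step 0)

A->B, B->D, C->BCC, D->A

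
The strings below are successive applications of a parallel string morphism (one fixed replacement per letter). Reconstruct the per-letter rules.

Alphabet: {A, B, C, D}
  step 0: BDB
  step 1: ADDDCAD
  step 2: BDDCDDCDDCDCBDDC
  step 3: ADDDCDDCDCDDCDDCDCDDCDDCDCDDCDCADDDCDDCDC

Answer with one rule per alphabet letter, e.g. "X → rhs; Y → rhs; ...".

A->B, B->AD, C->DC, D->DDC

  step 2 ⇒ step 3: BDDCDDCDDCDCBDDC ⇒ AD·DDC·DDC·DC·DDC·DDC·DC·DDC·DDC·DC·DDC·DC·AD·DDC·DDC·DC
    B ↦ AD
    C ↦ DC
    D ↦ DDC
  step 1 ⇒ step 2: ADDDCAD ⇒ B·DDC·DDC·DDC·DC·B·DDC
    A ↦ B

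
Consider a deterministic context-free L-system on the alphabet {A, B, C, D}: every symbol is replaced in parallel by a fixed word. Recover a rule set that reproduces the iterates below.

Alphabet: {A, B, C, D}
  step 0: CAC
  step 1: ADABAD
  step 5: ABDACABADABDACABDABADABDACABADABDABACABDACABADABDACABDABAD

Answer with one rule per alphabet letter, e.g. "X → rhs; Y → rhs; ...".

A->AB, B->D, C->AD, D->AC

  step 0 ⇒ step 1: CAC ⇒ AD·AB·AD
    A ↦ AB
    C ↦ AD
    B ↦ D  (constrained at step 1)
    D ↦ AC  (constrained at step 1)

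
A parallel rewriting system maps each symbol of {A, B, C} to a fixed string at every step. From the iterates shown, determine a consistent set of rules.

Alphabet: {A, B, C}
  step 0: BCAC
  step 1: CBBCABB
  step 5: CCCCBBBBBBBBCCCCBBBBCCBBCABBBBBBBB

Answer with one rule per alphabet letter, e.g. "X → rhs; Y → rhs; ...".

  step 0 ⇒ step 1: BCAC ⇒ C·BB·CA·BB
    A ↦ CA
    B ↦ C
    C ↦ BB

A->CA, B->C, C->BB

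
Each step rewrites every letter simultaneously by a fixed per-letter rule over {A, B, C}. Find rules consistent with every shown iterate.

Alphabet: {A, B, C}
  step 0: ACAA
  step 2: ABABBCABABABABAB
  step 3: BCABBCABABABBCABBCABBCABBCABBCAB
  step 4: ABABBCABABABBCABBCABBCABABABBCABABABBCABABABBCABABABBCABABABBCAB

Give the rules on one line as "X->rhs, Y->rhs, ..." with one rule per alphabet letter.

A->BC, B->AB, C->AB

  step 3 ⇒ step 4: BCABBCABABABBCABBCABBCABBCABBCAB ⇒ AB·AB·BC·AB·AB·AB·BC·AB·BC·AB·BC·AB·AB·AB·BC·AB·AB·AB·BC·AB·AB·AB·BC·AB·AB·AB·BC·AB·AB·AB·BC·AB
    A ↦ BC
    B ↦ AB
    C ↦ AB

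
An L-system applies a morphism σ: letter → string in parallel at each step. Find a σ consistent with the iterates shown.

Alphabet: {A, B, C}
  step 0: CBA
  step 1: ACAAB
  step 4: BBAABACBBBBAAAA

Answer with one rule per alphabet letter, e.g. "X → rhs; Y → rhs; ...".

A->B, B->AA, C->AC

  step 0 ⇒ step 1: CBA ⇒ AC·AA·B
    A ↦ B
    B ↦ AA
    C ↦ AC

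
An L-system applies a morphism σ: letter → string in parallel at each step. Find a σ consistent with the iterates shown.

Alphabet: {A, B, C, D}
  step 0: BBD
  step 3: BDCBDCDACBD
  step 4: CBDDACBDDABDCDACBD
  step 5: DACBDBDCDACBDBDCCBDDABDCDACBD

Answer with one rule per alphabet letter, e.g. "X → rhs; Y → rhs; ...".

  step 4 ⇒ step 5: CBDDACBDDABDCDACBD ⇒ DA·C·BD·BD·C·DA·C·BD·BD·C·C·BD·DA·BD·C·DA·C·BD
    A ↦ C
    B ↦ C
    C ↦ DA
    D ↦ BD

A->C, B->C, C->DA, D->BD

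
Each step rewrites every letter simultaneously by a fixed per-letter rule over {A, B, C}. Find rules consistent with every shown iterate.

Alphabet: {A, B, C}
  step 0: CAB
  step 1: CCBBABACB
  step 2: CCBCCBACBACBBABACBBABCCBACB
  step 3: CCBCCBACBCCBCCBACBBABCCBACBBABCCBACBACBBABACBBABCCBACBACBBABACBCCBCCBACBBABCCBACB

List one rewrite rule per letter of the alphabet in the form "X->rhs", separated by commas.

A->BAB, B->ACB, C->CCB

  step 2 ⇒ step 3: CCBCCBACBACBBABACBBABCCBACB ⇒ CCB·CCB·ACB·CCB·CCB·ACB·BAB·CCB·ACB·BAB·CCB·ACB·ACB·BAB·ACB·BAB·CCB·ACB·ACB·BAB·ACB·CCB·CCB·ACB·BAB·CCB·ACB
    A ↦ BAB
    B ↦ ACB
    C ↦ CCB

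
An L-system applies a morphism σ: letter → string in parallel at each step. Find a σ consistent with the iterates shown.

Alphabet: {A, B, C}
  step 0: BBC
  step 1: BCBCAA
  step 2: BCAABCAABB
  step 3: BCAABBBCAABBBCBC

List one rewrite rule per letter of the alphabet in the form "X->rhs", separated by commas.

A->B, B->BC, C->AA

  step 2 ⇒ step 3: BCAABCAABB ⇒ BC·AA·B·B·BC·AA·B·B·BC·BC
    A ↦ B
    B ↦ BC
    C ↦ AA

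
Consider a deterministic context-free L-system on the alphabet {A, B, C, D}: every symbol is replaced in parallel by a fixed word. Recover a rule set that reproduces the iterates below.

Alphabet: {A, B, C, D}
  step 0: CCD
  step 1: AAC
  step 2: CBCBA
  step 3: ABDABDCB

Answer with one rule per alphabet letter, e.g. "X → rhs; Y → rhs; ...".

  step 2 ⇒ step 3: CBCBA ⇒ A·BD·A·BD·CB
    A ↦ CB
    B ↦ BD
    C ↦ A
  step 0 ⇒ step 1: CCD ⇒ A·A·C
    D ↦ C

A->CB, B->BD, C->A, D->C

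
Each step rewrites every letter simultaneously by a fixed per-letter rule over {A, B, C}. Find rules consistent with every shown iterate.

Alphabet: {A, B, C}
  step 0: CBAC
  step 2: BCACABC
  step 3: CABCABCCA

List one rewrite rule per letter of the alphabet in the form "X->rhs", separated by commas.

A->BC, B->C, C->A

  step 2 ⇒ step 3: BCACABC ⇒ C·A·BC·A·BC·C·A
    A ↦ BC
    B ↦ C
    C ↦ A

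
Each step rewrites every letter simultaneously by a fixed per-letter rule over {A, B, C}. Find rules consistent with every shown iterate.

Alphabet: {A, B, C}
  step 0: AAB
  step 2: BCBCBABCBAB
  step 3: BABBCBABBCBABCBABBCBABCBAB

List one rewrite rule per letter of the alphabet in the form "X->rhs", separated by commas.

A->C, B->BAB, C->BC

  step 2 ⇒ step 3: BCBCBABCBAB ⇒ BAB·BC·BAB·BC·BAB·C·BAB·BC·BAB·C·BAB
    A ↦ C
    B ↦ BAB
    C ↦ BC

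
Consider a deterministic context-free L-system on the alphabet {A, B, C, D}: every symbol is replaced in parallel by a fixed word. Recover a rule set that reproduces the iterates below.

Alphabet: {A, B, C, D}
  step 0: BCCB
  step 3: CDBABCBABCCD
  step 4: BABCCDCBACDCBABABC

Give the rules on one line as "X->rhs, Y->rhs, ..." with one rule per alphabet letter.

A->D, B->C, C->BA, D->BC

  step 3 ⇒ step 4: CDBABCBABCCD ⇒ BA·BC·C·D·C·BA·C·D·C·BA·BA·BC
    A ↦ D
    B ↦ C
    C ↦ BA
    D ↦ BC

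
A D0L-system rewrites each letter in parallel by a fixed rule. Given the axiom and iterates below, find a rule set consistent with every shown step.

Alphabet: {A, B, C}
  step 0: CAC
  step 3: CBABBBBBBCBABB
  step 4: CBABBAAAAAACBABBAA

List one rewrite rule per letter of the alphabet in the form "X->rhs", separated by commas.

A->BB, B->A, C->CB

  step 3 ⇒ step 4: CBABBBBBBCBABB ⇒ CB·A·BB·A·A·A·A·A·A·CB·A·BB·A·A
    A ↦ BB
    B ↦ A
    C ↦ CB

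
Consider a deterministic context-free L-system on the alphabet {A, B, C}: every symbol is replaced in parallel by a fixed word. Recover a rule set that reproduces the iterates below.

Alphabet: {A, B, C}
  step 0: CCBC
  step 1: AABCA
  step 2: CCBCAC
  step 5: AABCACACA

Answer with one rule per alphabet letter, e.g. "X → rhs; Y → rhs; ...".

  step 1 ⇒ step 2: AABCA ⇒ C·C·BC·A·C
    A ↦ C
    B ↦ BC
    C ↦ A

A->C, B->BC, C->A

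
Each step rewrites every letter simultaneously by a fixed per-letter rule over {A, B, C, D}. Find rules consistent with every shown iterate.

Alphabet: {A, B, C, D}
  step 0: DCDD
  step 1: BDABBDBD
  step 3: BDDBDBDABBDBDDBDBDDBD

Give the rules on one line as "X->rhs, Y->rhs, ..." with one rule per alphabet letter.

  step 0 ⇒ step 1: DCDD ⇒ BD·AB·BD·BD
    C ↦ AB
    D ↦ BD
    A ↦ DC  (constrained at step 1)
    B ↦ D  (constrained at step 1)

A->DC, B->D, C->AB, D->BD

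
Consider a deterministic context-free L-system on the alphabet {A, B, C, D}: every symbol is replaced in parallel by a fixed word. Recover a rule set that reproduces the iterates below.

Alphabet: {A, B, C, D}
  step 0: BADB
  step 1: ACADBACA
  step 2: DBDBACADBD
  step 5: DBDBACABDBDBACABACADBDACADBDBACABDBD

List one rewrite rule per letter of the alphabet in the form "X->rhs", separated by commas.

  step 1 ⇒ step 2: ACADBACA ⇒ D·B·D·B·ACA·D·B·D
    A ↦ D
    B ↦ ACA
    C ↦ B
    D ↦ B

A->D, B->ACA, C->B, D->B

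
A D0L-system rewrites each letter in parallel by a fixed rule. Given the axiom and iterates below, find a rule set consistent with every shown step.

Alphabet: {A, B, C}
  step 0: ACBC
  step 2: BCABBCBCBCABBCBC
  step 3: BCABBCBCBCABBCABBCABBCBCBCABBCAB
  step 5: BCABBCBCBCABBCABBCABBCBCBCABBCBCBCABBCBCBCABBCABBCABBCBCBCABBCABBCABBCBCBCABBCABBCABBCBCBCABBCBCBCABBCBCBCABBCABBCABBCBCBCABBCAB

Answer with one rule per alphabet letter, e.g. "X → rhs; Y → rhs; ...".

  step 2 ⇒ step 3: BCABBCBCBCABBCBC ⇒ BC·AB·BC·BC·BC·AB·BC·AB·BC·AB·BC·BC·BC·AB·BC·AB
    A ↦ BC
    B ↦ BC
    C ↦ AB

A->BC, B->BC, C->AB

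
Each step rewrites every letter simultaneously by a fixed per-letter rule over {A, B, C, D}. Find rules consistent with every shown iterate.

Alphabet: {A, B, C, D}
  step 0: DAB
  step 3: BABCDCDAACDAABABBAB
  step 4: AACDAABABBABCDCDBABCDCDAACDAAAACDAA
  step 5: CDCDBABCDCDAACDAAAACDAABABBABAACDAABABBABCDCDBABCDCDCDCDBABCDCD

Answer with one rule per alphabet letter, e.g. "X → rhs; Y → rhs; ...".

A->CD, B->AA, C->B, D->AB

  step 4 ⇒ step 5: AACDAABABBABCDCDBABCDCDAACDAAAACDAA ⇒ CD·CD·B·AB·CD·CD·AA·CD·AA·AA·CD·AA·B·AB·B·AB·AA·CD·AA·B·AB·B·AB·CD·CD·B·AB·CD·CD·CD·CD·B·AB·CD·CD
    A ↦ CD
    B ↦ AA
    C ↦ B
    D ↦ AB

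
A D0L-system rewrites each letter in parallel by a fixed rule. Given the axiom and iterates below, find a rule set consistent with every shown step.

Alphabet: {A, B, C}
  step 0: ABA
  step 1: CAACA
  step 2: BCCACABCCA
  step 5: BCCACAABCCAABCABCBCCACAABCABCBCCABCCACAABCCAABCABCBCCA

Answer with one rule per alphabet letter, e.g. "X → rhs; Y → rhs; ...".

A->CA, B->A, C->BC

  step 1 ⇒ step 2: CAACA ⇒ BC·CA·CA·BC·CA
    A ↦ CA
    C ↦ BC
  step 0 ⇒ step 1: ABA ⇒ CA·A·CA
    B ↦ A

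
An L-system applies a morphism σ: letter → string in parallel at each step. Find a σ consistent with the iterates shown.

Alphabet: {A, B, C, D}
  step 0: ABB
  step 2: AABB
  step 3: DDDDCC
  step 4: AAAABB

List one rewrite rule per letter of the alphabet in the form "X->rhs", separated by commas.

A->DD, B->C, C->B, D->A

  step 3 ⇒ step 4: DDDDCC ⇒ A·A·A·A·B·B
    C ↦ B
    D ↦ A
  step 2 ⇒ step 3: AABB ⇒ DD·DD·C·C
    A ↦ DD
  step 2 ⇒ step 3: AABB ⇒ DD·DD·C·C
    B ↦ C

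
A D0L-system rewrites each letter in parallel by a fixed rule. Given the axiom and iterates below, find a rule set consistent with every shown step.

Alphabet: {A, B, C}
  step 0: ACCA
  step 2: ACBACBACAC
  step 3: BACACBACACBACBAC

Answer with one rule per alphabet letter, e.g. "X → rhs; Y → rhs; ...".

  step 2 ⇒ step 3: ACBACBACAC ⇒ B·AC·AC·B·AC·AC·B·AC·B·AC
    A ↦ B
    B ↦ AC
    C ↦ AC

A->B, B->AC, C->AC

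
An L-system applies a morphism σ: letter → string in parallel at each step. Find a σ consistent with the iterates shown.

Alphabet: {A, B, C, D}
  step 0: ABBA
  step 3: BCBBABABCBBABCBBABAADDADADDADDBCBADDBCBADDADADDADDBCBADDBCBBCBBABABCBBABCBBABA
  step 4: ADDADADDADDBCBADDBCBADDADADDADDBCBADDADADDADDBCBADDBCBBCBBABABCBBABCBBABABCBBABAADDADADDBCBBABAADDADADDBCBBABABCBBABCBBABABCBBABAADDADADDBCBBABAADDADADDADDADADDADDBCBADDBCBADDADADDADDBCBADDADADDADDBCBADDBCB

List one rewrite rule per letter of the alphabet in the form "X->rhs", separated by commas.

  step 3 ⇒ step 4: BCBBABABCBBABCBBABAADDADADDADDBCBADDBCBADDADADDADDBCBADDBCBBCBBABABCBBABCBBABA ⇒ ADD·AD·ADD·ADD·BCB·ADD·BCB·ADD·AD·ADD·ADD·BCB·ADD·AD·ADD·ADD·BCB·ADD·BCB·BCB·BA·BA·BCB·BA·BCB·BA·BA·BCB·BA·BA·ADD·AD·ADD·BCB·BA·BA·ADD·AD·ADD·BCB·BA·BA·BCB·BA·BCB·BA·BA·BCB·BA·BA·ADD·AD·ADD·BCB·BA·BA·ADD·AD·ADD·ADD·AD·ADD·ADD·BCB·ADD·BCB·ADD·AD·ADD·ADD·BCB·ADD·AD·ADD·ADD·BCB·ADD·BCB
    A ↦ BCB
    B ↦ ADD
    C ↦ AD
    D ↦ BA

A->BCB, B->ADD, C->AD, D->BA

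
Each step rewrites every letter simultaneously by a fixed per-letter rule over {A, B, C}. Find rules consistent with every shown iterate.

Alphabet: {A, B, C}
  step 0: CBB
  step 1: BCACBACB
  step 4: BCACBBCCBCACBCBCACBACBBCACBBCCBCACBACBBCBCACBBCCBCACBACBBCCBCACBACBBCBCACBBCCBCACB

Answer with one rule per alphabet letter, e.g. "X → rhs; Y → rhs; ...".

  step 0 ⇒ step 1: CBB ⇒ BC·ACB·ACB
    B ↦ ACB
    C ↦ BC
    A ↦ C  (constrained at step 1)

A->C, B->ACB, C->BC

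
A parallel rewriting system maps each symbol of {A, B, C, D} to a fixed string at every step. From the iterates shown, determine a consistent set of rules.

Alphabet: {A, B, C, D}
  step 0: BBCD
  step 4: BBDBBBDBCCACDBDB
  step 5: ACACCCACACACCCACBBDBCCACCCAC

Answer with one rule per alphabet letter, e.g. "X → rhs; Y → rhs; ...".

A->D, B->AC, C->B, D->CC

  step 4 ⇒ step 5: BBDBBBDBCCACDBDB ⇒ AC·AC·CC·AC·AC·AC·CC·AC·B·B·D·B·CC·AC·CC·AC
    A ↦ D
    B ↦ AC
    C ↦ B
    D ↦ CC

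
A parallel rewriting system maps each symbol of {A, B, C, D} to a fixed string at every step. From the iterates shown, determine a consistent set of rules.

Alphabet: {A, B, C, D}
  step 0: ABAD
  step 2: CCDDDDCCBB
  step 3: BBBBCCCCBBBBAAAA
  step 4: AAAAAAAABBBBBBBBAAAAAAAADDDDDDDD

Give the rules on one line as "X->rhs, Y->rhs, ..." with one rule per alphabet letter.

A->DD, B->AA, C->BB, D->C

  step 3 ⇒ step 4: BBBBCCCCBBBBAAAA ⇒ AA·AA·AA·AA·BB·BB·BB·BB·AA·AA·AA·AA·DD·DD·DD·DD
    A ↦ DD
    B ↦ AA
    C ↦ BB
  step 2 ⇒ step 3: CCDDDDCCBB ⇒ BB·BB·C·C·C·C·BB·BB·AA·AA
    D ↦ C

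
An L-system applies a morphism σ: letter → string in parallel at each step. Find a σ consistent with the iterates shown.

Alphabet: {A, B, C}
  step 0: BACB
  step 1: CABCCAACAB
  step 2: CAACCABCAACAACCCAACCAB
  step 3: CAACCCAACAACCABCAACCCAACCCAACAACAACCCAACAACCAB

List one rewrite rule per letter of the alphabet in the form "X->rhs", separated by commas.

  step 2 ⇒ step 3: CAACCABCAACAACCCAACCAB ⇒ CAA·C·C·CAA·CAA·C·CAB·CAA·C·C·CAA·C·C·CAA·CAA·CAA·C·C·CAA·CAA·C·CAB
    A ↦ C
    B ↦ CAB
    C ↦ CAA

A->C, B->CAB, C->CAA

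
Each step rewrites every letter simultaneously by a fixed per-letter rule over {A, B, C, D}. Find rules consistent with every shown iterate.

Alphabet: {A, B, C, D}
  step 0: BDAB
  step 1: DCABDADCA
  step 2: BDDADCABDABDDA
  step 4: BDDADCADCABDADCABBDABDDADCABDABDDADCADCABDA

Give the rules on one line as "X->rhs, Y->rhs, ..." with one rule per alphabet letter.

A->DA, B->DCA, C->D, D->B

  step 1 ⇒ step 2: DCABDADCA ⇒ B·D·DA·DCA·B·DA·B·D·DA
    A ↦ DA
    B ↦ DCA
    C ↦ D
    D ↦ B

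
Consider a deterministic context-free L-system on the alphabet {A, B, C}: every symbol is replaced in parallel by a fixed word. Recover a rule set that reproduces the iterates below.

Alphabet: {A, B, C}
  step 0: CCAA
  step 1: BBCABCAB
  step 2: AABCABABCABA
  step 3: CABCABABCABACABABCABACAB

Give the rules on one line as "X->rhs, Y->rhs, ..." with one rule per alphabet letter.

A->CAB, B->A, C->B

  step 2 ⇒ step 3: AABCABABCABA ⇒ CAB·CAB·A·B·CAB·A·CAB·A·B·CAB·A·CAB
    A ↦ CAB
    B ↦ A
    C ↦ B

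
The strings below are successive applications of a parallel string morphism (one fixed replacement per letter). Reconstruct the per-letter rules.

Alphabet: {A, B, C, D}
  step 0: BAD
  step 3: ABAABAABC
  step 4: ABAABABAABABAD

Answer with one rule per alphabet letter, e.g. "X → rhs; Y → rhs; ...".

A->AB, B->A, C->D, D->C

  step 3 ⇒ step 4: ABAABAABC ⇒ AB·A·AB·AB·A·AB·AB·A·D
    A ↦ AB
    B ↦ A
    C ↦ D
    D ↦ C  (constrained at step 0)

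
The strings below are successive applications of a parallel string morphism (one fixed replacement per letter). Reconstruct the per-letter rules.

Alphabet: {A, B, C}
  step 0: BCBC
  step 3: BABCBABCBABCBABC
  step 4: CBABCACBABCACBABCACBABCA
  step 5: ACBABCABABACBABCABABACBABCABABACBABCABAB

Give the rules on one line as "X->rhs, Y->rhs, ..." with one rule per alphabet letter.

  step 4 ⇒ step 5: CBABCACBABCACBABCACBABCA ⇒ A·C·BAB·C·A·BAB·A·C·BAB·C·A·BAB·A·C·BAB·C·A·BAB·A·C·BAB·C·A·BAB
    A ↦ BAB
    B ↦ C
    C ↦ A

A->BAB, B->C, C->A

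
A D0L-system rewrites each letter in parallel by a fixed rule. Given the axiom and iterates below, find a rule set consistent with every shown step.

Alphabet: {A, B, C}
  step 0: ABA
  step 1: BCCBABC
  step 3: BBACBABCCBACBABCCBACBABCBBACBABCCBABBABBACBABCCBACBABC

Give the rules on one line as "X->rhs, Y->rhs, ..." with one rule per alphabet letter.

  step 0 ⇒ step 1: ABA ⇒ BC·CBA·BC
    A ↦ BC
    B ↦ CBA
    C ↦ BBA  (constrained at step 1)

A->BC, B->CBA, C->BBA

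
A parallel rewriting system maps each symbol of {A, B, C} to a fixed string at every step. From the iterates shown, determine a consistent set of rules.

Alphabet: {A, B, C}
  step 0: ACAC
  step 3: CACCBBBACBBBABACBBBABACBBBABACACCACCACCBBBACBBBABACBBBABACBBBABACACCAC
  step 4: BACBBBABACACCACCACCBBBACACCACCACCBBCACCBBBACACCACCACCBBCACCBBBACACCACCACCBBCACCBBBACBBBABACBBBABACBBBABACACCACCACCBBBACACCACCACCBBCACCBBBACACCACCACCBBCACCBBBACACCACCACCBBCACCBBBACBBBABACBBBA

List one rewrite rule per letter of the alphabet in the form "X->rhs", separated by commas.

  step 3 ⇒ step 4: CACCBBBACBBBABACBBBABACBBBABACACCACCACCBBBACBBBABACBBBABACBBBABACACCAC ⇒ BA·CBB·BA·BA·CAC·CAC·CAC·CBB·BA·CAC·CAC·CAC·CBB·CAC·CBB·BA·CAC·CAC·CAC·CBB·CAC·CBB·BA·CAC·CAC·CAC·CBB·CAC·CBB·BA·CBB·BA·BA·CBB·BA·BA·CBB·BA·BA·CAC·CAC·CAC·CBB·BA·CAC·CAC·CAC·CBB·CAC·CBB·BA·CAC·CAC·CAC·CBB·CAC·CBB·BA·CAC·CAC·CAC·CBB·CAC·CBB·BA·CBB·BA·BA·CBB·BA
    A ↦ CBB
    B ↦ CAC
    C ↦ BA

A->CBB, B->CAC, C->BA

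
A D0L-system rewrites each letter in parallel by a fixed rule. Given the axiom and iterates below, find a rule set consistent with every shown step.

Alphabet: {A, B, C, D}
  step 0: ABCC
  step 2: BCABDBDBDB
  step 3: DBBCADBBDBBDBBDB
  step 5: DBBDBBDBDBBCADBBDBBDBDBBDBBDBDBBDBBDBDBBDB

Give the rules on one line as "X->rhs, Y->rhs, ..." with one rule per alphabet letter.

  step 2 ⇒ step 3: BCABDBDBDB ⇒ DB·B·CA·DB·B·DB·B·DB·B·DB
    A ↦ CA
    B ↦ DB
    C ↦ B
    D ↦ B

A->CA, B->DB, C->B, D->B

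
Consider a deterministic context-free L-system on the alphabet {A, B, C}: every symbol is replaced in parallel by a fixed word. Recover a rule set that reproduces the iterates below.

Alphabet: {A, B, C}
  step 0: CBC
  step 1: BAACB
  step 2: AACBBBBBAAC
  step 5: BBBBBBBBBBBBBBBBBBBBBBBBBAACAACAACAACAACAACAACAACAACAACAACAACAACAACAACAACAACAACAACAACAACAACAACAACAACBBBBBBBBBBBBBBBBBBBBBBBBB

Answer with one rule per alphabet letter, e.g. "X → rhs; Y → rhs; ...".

A->BB, B->AAC, C->B

  step 1 ⇒ step 2: BAACB ⇒ AAC·BB·BB·B·AAC
    A ↦ BB
    B ↦ AAC
    C ↦ B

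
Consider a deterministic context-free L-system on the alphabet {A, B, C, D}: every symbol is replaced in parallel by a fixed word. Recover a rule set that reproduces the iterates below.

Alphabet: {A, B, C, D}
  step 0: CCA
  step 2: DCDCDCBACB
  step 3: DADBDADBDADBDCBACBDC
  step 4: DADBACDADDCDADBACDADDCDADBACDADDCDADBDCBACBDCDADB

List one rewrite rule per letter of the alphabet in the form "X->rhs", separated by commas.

  step 3 ⇒ step 4: DADBDADBDADBDCBACBDC ⇒ DAD·BAC·DAD·DC·DAD·BAC·DAD·DC·DAD·BAC·DAD·DC·DAD·B·DC·BAC·B·DC·DAD·B
    A ↦ BAC
    B ↦ DC
    C ↦ B
    D ↦ DAD

A->BAC, B->DC, C->B, D->DAD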